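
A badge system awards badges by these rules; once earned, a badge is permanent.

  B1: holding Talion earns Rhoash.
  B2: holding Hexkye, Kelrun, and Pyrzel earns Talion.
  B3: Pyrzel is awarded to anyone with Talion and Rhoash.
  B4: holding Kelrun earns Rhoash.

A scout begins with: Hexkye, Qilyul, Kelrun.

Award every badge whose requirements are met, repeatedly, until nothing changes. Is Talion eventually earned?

No

Talion would need Hexkye, Kelrun, and Pyrzel (B2), but Pyrzel is never earned.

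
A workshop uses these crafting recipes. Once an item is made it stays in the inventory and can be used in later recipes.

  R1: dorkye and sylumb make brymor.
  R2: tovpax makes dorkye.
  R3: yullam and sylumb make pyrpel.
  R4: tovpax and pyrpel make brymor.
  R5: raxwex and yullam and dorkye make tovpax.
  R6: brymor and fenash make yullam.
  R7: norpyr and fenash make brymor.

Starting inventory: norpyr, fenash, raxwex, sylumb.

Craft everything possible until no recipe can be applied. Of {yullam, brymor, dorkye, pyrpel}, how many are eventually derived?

3

norpyr and fenash → brymor (R7).
brymor and fenash → yullam (R6).
Using R3, yullam and sylumb make pyrpel.
yullam: reached.
brymor: reached.
dorkye would need tovpax (R2), but tovpax is never obtained.
pyrpel: reached.
Reached: yullam, brymor, and pyrpel — 3 of the 4.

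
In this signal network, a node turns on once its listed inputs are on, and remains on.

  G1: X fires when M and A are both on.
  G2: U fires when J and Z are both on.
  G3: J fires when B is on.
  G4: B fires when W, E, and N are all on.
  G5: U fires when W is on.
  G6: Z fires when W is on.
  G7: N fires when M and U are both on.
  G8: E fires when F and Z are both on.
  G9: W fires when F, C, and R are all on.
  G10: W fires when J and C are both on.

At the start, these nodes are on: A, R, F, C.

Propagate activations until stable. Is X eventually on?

X would need M and A (G1), but M never turns on.

No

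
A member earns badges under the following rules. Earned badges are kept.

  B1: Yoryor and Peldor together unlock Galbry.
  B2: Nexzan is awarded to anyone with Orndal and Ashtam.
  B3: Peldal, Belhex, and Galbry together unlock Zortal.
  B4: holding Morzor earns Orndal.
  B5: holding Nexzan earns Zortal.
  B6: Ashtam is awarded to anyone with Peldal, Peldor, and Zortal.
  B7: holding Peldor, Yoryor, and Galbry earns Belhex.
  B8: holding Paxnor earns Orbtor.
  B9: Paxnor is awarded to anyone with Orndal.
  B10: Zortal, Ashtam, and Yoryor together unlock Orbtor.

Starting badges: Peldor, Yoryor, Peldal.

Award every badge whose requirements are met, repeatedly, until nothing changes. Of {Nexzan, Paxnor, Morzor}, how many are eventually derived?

Nexzan would need Orndal and Ashtam (B2), but Orndal is never earned.
Paxnor would need Orndal (B9), but Orndal is never earned.
No rule produces Morzor, and it is not given.
None of the 3 are reached.

0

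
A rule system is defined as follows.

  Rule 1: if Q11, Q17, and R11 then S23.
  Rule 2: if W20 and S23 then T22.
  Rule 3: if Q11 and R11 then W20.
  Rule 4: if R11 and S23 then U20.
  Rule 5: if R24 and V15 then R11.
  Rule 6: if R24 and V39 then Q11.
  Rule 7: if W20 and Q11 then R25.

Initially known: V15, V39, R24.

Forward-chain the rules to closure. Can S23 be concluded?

No

S23 would need Q11, Q17, and R11 (Rule 1), but Q17 is never established.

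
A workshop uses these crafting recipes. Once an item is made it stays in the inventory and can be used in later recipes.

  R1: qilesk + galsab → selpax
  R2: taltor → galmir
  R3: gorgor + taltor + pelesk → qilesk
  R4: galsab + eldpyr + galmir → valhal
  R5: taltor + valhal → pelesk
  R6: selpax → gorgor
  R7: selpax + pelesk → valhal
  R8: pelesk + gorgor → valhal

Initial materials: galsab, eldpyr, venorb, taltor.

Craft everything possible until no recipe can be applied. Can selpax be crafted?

No

selpax would need qilesk and galsab (R1), but qilesk is never obtained.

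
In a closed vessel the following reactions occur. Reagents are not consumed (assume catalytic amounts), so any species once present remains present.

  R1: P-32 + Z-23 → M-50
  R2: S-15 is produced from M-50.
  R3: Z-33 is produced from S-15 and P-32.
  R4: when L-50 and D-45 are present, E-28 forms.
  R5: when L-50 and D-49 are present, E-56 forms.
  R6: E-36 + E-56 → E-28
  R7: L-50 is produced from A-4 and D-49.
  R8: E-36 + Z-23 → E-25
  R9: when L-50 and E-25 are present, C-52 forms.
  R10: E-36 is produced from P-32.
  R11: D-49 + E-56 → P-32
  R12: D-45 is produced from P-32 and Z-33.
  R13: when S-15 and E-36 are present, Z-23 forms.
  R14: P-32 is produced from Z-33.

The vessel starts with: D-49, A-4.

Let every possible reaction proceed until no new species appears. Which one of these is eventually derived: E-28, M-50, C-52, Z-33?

E-28

A-4 and D-49 present → L-50 forms (R7).
L-50 and D-49 present → E-56 forms (R5).
D-49 and E-56 present → P-32 forms (R11).
P-32 present → E-36 forms (R10).
E-36 and E-56 present → E-28 forms (R6).
C-52 would need L-50 and E-25 (R9), but E-25 never forms. M-50 would need P-32 and Z-23 (R1), but Z-23 never forms. Z-33 would need S-15 and P-32 (R3), but S-15 never forms.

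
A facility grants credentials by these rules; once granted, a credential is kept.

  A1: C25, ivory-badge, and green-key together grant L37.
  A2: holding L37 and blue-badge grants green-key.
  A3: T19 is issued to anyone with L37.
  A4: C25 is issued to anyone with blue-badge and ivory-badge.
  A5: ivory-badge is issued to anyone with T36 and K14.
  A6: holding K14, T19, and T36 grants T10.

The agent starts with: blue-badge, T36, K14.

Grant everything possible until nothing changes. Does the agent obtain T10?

T10 would need K14, T19, and T36 (A6), but T19 is never granted.

No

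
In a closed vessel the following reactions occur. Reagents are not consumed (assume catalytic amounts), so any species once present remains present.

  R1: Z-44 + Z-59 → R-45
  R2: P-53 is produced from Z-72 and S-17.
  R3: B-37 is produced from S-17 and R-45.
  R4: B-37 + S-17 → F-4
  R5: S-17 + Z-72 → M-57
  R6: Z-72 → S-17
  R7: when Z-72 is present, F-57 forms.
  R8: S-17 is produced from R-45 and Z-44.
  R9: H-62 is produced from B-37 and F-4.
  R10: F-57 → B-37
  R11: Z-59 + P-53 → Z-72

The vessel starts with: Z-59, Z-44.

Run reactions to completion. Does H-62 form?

Yes

Z-44 and Z-59 present → R-45 forms (R1).
R-45 and Z-44 present → S-17 forms (R8).
S-17 and R-45 present → B-37 forms (R3).
B-37 and S-17 present → F-4 forms (R4).
B-37 and F-4 present → H-62 forms (R9).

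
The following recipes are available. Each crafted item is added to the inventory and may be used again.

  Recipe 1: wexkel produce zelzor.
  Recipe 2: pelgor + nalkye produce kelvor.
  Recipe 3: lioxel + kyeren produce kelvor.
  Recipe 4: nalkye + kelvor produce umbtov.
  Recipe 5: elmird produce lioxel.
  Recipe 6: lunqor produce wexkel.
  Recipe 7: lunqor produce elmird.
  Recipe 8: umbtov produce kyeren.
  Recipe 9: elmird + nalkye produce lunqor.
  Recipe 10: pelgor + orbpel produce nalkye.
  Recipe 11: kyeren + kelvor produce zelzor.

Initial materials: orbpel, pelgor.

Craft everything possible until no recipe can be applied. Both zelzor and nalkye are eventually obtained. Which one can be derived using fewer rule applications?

nalkye

nalkye: Using Recipe 10, pelgor and orbpel make nalkye. [1 rule application]
zelzor: Using Recipe 10, pelgor and orbpel make nalkye. Using Recipe 2, pelgor and nalkye make kelvor. nalkye + kelvor → umbtov (Recipe 4). umbtov → kyeren (Recipe 8). Using Recipe 11, kyeren and kelvor make zelzor. [5 rule applications]
nalkye needs fewer.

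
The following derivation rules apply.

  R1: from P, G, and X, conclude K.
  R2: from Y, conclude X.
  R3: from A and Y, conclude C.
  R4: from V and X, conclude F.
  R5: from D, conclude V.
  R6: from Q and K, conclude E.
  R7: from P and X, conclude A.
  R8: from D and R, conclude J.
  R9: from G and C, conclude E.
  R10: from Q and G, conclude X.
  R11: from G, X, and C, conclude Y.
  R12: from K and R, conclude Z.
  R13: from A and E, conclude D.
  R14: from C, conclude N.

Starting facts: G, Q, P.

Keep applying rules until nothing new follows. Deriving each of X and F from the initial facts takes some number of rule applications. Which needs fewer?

X

X: From Q and G, R10 gives X. [1 rule application]
F: Q and G hold, so X follows (R10). From P and X, R7 gives A. P, G, and X hold, so K follows (R1). Q and K hold, so E follows (R6). A and E hold, so D follows (R13). D holds, so V follows (R5). From V and X, R4 gives F. [7 rule applications]
X needs fewer.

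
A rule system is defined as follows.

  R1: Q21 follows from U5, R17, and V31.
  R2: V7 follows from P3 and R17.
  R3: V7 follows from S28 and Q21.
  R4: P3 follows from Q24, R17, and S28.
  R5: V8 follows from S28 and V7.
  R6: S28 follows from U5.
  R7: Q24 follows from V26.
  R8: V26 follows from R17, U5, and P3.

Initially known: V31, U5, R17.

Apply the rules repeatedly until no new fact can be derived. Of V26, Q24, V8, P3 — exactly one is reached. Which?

U5, R17, and V31 hold, so Q21 follows (R1).
U5 holds, so S28 follows (R6).
S28 and Q21 hold, so V7 follows (R3).
From S28 and V7, R5 gives V8.
V26 would need R17, U5, and P3 (R8), but P3 is never established. Q24 would need V26 (R7), but V26 is never established. P3 would need Q24, R17, and S28 (R4), but Q24 is never established.

V8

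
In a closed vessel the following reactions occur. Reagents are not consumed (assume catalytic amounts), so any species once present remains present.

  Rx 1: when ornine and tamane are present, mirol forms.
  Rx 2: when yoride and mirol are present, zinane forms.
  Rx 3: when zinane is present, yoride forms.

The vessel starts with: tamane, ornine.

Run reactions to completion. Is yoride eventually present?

yoride would need zinane (Rx 3), but zinane never forms.

No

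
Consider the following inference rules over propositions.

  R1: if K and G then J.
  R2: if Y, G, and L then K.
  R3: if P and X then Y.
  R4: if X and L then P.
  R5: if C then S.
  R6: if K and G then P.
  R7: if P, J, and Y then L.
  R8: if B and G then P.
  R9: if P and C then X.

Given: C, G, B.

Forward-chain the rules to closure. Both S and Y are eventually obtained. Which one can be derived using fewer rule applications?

S: From C, R5 gives S. [1 rule application]
Y: From B and G, R8 gives P. From P and C, R9 gives X. From P and X, R3 gives Y. [3 rule applications]
S needs fewer.

S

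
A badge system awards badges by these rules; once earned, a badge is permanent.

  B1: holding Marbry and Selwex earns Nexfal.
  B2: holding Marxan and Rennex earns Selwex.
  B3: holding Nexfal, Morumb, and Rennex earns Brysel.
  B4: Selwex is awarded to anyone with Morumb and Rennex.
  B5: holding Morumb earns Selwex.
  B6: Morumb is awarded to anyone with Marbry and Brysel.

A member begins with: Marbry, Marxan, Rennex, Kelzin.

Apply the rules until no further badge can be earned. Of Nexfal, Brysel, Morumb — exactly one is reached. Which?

With Marxan and Rennex, Selwex is earned (B2).
With Marbry and Selwex, Nexfal is earned (B1).
Morumb would need Marbry and Brysel (B6), but Brysel is never earned. Brysel would need Nexfal, Morumb, and Rennex (B3), but Morumb is never earned.

Nexfal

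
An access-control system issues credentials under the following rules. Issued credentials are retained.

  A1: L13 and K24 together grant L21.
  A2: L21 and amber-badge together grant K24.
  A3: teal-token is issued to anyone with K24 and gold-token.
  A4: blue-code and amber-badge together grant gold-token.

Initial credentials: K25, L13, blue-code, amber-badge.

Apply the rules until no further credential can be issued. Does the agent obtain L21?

No

L21 would need L13 and K24 (A1), but K24 is never granted.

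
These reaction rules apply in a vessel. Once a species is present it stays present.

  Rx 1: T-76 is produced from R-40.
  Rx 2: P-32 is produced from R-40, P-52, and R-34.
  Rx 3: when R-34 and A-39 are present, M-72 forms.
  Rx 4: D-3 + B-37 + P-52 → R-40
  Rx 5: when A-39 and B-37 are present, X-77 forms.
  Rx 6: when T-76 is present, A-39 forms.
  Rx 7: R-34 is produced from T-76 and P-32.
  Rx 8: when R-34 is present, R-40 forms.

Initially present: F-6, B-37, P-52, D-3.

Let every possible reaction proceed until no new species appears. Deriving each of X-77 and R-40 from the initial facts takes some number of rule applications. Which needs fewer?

R-40: D-3, B-37, and P-52 present → R-40 forms (Rx 4). [1 rule application]
X-77: D-3, B-37, and P-52 present → R-40 forms (Rx 4). R-40 present → T-76 forms (Rx 1). T-76 present → A-39 forms (Rx 6). A-39 and B-37 present → X-77 forms (Rx 5). [4 rule applications]
R-40 needs fewer.

R-40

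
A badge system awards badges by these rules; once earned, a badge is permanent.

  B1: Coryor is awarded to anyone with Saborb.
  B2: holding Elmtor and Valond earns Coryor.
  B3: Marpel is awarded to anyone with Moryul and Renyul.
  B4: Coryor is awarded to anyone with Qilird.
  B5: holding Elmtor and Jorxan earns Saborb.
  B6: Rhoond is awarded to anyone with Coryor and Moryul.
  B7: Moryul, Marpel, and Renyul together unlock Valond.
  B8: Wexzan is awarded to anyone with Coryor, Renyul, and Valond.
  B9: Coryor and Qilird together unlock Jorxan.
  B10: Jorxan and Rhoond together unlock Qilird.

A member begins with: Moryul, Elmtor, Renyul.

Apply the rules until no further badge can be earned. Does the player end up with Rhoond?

With Moryul and Renyul, Marpel is earned (B3).
With Moryul, Marpel, and Renyul, Valond is earned (B7).
With Elmtor and Valond, Coryor is earned (B2).
With Coryor and Moryul, Rhoond is earned (B6).

Yes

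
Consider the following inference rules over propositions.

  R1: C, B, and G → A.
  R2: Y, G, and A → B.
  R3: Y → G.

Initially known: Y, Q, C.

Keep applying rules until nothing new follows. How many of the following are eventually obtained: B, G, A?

Y holds, so G follows (R3).
B would need Y, G, and A (R2), but A is never established.
G: reached.
A would need C, B, and G (R1), but B is never established.
Reached: G — 1 of the 3.

1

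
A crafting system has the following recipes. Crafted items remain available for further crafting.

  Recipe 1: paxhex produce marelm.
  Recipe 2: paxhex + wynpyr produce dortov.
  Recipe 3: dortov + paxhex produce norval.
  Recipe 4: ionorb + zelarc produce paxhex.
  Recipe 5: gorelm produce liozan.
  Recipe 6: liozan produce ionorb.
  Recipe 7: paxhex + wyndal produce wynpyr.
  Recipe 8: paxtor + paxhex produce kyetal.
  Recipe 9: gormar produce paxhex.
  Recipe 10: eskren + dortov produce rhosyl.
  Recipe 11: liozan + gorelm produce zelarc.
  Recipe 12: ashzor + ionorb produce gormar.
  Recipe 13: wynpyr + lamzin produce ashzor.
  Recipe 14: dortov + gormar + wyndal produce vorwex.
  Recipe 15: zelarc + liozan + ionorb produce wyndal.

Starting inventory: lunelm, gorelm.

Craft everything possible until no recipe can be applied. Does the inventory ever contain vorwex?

vorwex would need dortov, gormar, and wyndal (Recipe 14), but gormar is never obtained.

No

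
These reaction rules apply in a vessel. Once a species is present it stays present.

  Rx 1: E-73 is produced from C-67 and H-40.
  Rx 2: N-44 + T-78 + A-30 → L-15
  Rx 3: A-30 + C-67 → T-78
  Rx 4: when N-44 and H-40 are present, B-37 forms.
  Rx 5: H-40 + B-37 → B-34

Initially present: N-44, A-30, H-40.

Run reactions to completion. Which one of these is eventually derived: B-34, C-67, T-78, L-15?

N-44 and H-40 present → B-37 forms (Rx 4).
H-40 and B-37 present → B-34 forms (Rx 5).
L-15 would need N-44, T-78, and A-30 (Rx 2), but T-78 never forms. T-78 would need A-30 and C-67 (Rx 3), but C-67 never forms. No rule produces C-67, and it is not given.

B-34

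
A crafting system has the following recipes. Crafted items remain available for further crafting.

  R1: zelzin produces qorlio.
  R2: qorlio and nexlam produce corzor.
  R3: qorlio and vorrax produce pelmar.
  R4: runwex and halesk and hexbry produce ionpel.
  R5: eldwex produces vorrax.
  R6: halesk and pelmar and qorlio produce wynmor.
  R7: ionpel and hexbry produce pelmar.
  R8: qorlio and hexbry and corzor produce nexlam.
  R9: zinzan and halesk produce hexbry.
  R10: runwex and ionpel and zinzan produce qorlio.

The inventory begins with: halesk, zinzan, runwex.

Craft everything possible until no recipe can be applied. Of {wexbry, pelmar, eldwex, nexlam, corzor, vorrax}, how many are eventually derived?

Using R9, zinzan and halesk make hexbry.
runwex and halesk and hexbry → ionpel (R4).
Using R7, ionpel and hexbry make pelmar.
No rule produces wexbry, and it is not given.
pelmar: reached.
No rule produces eldwex, and it is not given.
nexlam would need qorlio, hexbry, and corzor (R8), but corzor is never obtained.
corzor would need qorlio and nexlam (R2), but nexlam is never obtained.
vorrax would need eldwex (R5), but eldwex is never obtained.
Reached: pelmar — 1 of the 6.

1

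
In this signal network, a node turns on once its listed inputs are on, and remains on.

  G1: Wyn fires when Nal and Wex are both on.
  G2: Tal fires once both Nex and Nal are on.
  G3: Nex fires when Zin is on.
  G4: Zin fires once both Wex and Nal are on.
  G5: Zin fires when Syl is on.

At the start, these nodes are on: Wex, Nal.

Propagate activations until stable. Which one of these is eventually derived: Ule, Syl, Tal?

Tal

G4: Wex and Nal on → Zin on.
G3: Zin on → Nex on.
G2: Nex and Nal on → Tal on.
No rule produces Ule, and it is not given. No rule produces Syl, and it is not given.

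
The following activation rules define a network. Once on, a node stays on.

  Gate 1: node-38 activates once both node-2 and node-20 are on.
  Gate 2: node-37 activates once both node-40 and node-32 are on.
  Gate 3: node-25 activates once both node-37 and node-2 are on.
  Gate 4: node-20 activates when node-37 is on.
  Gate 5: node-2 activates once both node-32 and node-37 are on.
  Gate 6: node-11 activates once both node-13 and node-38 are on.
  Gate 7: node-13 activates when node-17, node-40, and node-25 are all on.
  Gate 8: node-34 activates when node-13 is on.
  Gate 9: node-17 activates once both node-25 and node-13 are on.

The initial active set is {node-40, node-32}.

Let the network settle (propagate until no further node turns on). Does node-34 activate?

No

node-34 would need node-13 (Gate 8), but node-13 never turns on.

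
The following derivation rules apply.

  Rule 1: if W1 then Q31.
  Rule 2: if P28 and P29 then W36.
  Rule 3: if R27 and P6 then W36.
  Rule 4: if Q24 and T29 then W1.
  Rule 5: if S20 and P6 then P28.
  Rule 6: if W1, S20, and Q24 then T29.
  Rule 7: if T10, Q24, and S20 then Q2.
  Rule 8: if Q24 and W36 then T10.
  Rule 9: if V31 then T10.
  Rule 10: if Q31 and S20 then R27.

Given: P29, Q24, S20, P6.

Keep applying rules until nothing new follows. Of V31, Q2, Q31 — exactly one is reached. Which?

Q2

From S20 and P6, Rule 5 gives P28.
P28 and P29 hold, so W36 follows (Rule 2).
From Q24 and W36, Rule 8 gives T10.
From T10, Q24, and S20, Rule 7 gives Q2.
Q31 would need W1 (Rule 1), but W1 is never established. No rule produces V31, and it is not given.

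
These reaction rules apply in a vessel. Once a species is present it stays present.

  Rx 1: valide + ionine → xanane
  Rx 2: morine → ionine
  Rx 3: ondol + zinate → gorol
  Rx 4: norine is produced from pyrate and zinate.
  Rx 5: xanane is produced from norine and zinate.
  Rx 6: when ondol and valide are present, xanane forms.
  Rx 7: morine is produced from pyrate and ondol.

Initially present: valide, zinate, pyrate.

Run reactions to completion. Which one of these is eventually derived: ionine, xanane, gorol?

xanane

pyrate and zinate present → norine forms (Rx 4).
norine and zinate present → xanane forms (Rx 5).
ionine would need morine (Rx 2), but morine never forms. gorol would need ondol and zinate (Rx 3), but ondol never forms.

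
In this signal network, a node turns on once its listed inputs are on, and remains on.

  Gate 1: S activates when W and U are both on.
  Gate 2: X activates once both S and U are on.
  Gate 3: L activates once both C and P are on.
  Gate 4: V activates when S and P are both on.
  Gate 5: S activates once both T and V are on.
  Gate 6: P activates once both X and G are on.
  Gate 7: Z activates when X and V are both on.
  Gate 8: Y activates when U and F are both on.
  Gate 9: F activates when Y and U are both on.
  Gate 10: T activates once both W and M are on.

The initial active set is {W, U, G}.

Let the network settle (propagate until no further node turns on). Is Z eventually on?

Gate 1: W and U on → S on.
S and U are on, so X activates (Gate 2).
X and G are on, so P activates (Gate 6).
S and P are on, so V activates (Gate 4).
X and V are on, so Z activates (Gate 7).

Yes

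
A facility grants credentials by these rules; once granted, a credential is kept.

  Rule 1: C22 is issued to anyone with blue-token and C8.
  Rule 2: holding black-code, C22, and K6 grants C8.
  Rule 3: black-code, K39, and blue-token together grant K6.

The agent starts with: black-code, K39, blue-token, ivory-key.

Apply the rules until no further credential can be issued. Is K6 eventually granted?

Yes

Holding black-code, K39, and blue-token grants K6 (Rule 3).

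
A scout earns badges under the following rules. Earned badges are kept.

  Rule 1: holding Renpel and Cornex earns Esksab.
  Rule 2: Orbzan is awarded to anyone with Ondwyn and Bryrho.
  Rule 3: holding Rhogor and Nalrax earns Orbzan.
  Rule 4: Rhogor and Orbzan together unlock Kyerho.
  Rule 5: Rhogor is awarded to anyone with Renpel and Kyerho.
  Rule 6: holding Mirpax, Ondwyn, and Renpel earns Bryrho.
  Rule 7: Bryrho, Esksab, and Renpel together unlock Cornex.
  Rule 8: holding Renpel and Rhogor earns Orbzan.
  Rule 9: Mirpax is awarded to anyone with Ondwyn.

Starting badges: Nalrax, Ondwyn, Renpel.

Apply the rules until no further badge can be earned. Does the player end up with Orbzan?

With Ondwyn, Mirpax is earned (Rule 9).
With Mirpax, Ondwyn, and Renpel, Bryrho is earned (Rule 6).
With Ondwyn and Bryrho, Orbzan is earned (Rule 2).

Yes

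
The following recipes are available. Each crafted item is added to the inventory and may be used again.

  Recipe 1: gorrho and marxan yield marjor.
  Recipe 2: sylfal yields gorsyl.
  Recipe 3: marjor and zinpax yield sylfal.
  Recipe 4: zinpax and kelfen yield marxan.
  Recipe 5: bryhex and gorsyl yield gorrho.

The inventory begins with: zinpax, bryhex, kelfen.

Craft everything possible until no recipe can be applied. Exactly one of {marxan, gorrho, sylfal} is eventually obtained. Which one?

marxan

Using Recipe 4, zinpax and kelfen make marxan.
gorrho would need bryhex and gorsyl (Recipe 5), but gorsyl is never obtained. sylfal would need marjor and zinpax (Recipe 3), but marjor is never obtained.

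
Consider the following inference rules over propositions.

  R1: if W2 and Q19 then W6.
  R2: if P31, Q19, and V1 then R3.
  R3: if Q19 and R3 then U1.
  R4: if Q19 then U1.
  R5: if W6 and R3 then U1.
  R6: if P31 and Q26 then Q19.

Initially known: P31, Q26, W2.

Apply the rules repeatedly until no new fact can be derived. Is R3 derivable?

No

R3 would need P31, Q19, and V1 (R2), but V1 is never established.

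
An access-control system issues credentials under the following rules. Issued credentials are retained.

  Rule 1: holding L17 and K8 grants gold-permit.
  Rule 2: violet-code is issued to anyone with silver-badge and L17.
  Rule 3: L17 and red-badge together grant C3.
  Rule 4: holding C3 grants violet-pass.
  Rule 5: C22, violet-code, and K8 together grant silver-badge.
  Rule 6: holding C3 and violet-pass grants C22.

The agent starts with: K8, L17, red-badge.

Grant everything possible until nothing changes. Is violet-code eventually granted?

violet-code would need silver-badge and L17 (Rule 2), but silver-badge is never granted.

No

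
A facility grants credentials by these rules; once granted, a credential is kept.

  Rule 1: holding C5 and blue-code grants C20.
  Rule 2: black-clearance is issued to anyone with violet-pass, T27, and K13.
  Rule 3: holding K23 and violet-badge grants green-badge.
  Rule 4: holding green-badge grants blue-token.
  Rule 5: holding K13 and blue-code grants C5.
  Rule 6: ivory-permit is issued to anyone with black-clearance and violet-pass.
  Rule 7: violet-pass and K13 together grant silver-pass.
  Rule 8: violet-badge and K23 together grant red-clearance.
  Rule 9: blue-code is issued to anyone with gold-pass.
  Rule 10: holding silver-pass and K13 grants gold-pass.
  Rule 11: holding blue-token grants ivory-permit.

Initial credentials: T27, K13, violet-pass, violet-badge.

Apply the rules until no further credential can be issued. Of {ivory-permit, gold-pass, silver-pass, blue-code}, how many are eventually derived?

4

Holding violet-pass and K13 grants silver-pass (Rule 7).
Holding violet-pass, T27, and K13 grants black-clearance (Rule 2).
Holding black-clearance and violet-pass grants ivory-permit (Rule 6).
Holding silver-pass and K13 grants gold-pass (Rule 10).
Holding gold-pass grants blue-code (Rule 9).
ivory-permit: reached.
gold-pass: reached.
silver-pass: reached.
blue-code: reached.
All 4 are reached.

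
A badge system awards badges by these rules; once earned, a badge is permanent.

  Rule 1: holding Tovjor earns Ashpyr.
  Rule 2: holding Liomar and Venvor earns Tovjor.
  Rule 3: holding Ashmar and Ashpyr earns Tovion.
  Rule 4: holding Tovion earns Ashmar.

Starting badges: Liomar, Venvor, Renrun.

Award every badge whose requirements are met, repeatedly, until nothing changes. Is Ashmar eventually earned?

No

Ashmar would need Tovion (Rule 4), but Tovion is never earned.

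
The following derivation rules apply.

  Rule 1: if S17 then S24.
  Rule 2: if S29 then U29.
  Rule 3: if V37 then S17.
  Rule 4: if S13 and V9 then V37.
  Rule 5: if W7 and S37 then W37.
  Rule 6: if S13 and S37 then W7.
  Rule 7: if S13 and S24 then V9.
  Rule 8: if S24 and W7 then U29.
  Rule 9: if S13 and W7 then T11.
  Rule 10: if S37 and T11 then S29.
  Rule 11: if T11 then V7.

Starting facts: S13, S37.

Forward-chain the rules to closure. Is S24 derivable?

S24 would need S17 (Rule 1), but S17 is never established.

No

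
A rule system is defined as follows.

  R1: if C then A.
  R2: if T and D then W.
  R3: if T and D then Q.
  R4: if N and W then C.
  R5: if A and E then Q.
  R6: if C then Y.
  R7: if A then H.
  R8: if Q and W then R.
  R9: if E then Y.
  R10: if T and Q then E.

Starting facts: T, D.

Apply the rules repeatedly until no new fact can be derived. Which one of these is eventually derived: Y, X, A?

From T and D, R3 gives Q.
From T and Q, R10 gives E.
E holds, so Y follows (R9).
A would need C (R1), but C is never established. No rule produces X, and it is not given.

Y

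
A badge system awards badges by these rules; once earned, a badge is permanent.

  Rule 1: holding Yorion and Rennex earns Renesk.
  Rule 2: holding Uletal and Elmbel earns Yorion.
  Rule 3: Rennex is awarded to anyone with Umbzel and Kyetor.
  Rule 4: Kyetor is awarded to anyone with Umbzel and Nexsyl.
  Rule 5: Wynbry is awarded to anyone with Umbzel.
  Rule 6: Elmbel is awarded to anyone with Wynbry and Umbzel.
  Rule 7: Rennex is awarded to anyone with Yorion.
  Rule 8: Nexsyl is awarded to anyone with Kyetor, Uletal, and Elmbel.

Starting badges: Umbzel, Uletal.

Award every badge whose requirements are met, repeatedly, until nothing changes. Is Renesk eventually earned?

Yes

With Umbzel, Wynbry is earned (Rule 5).
With Wynbry and Umbzel, Elmbel is earned (Rule 6).
With Uletal and Elmbel, Yorion is earned (Rule 2).
With Yorion, Rennex is earned (Rule 7).
With Yorion and Rennex, Renesk is earned (Rule 1).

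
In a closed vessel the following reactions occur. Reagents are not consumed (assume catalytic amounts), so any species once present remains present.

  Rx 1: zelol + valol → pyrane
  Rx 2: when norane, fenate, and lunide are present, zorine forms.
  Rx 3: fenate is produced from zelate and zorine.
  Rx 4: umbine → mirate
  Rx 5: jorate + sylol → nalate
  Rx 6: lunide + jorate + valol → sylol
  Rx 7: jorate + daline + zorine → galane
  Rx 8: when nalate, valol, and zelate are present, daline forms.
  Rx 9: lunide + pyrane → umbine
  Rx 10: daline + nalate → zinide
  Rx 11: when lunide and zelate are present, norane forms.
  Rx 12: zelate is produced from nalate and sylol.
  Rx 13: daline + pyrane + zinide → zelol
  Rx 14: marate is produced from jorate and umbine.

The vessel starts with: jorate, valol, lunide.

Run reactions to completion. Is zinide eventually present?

lunide, jorate, and valol present → sylol forms (Rx 6).
jorate and sylol present → nalate forms (Rx 5).
nalate and sylol present → zelate forms (Rx 12).
nalate, valol, and zelate present → daline forms (Rx 8).
daline and nalate present → zinide forms (Rx 10).

Yes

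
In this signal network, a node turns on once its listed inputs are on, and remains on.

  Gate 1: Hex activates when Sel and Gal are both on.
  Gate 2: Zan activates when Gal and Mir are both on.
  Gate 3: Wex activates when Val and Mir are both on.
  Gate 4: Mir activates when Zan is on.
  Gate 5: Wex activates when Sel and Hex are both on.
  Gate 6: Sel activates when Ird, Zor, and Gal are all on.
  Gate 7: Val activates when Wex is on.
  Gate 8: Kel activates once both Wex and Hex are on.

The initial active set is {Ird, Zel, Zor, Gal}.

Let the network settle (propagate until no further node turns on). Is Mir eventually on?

No

Mir would need Zan (Gate 4), but Zan never turns on.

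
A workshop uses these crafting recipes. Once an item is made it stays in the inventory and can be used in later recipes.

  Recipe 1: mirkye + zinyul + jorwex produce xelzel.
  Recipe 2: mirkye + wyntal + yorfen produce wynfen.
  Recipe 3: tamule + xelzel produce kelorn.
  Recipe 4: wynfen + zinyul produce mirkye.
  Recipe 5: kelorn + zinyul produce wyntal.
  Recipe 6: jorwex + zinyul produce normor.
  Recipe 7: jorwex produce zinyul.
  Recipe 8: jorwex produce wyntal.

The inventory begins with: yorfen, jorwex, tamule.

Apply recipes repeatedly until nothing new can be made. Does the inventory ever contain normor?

jorwex → zinyul (Recipe 7).
jorwex + zinyul → normor (Recipe 6).

Yes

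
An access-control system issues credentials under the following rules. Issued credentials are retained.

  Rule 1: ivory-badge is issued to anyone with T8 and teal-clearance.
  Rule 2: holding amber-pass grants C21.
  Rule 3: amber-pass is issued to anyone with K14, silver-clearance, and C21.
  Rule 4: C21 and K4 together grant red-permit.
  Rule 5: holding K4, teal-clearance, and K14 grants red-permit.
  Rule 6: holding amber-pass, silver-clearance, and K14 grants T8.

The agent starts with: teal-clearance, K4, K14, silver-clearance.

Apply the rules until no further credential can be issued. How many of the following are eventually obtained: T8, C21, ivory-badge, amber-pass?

0

T8 would need amber-pass, silver-clearance, and K14 (Rule 6), but amber-pass is never granted.
C21 would need amber-pass (Rule 2), but amber-pass is never granted.
ivory-badge would need T8 and teal-clearance (Rule 1), but T8 is never granted.
amber-pass would need K14, silver-clearance, and C21 (Rule 3), but C21 is never granted.
None of the 4 are reached.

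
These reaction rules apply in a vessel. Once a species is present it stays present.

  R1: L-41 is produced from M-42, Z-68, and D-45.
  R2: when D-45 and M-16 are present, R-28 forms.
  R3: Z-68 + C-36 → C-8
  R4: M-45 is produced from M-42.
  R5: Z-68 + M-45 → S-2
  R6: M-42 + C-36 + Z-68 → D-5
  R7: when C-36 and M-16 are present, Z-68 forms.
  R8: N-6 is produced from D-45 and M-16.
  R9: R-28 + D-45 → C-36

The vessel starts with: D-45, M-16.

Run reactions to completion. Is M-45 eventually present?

M-45 would need M-42 (R4), but M-42 never forms.

No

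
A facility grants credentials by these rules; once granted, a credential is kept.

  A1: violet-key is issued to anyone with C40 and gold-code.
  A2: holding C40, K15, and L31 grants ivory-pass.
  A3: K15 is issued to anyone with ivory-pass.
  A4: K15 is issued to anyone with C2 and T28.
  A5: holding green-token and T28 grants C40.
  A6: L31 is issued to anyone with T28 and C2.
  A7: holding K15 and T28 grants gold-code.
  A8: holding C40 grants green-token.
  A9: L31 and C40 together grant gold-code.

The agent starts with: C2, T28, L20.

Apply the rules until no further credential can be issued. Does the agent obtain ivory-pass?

No

ivory-pass would need C40, K15, and L31 (A2), but C40 is never granted.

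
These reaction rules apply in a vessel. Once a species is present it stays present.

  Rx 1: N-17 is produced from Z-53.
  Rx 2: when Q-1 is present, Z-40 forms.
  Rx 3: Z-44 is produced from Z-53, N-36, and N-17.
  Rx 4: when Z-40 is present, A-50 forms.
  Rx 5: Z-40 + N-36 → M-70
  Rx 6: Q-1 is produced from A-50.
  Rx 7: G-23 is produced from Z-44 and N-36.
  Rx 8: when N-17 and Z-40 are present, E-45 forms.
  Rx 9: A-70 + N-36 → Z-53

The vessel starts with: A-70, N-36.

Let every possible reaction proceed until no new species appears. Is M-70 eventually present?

No

M-70 would need Z-40 and N-36 (Rx 5), but Z-40 never forms.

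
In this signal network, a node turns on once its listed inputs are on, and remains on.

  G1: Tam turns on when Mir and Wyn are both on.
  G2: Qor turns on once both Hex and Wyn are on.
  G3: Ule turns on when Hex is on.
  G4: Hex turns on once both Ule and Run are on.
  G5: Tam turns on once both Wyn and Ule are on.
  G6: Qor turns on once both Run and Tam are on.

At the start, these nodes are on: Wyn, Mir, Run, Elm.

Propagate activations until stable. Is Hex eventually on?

No

Hex would need Ule and Run (G4), but Ule never turns on.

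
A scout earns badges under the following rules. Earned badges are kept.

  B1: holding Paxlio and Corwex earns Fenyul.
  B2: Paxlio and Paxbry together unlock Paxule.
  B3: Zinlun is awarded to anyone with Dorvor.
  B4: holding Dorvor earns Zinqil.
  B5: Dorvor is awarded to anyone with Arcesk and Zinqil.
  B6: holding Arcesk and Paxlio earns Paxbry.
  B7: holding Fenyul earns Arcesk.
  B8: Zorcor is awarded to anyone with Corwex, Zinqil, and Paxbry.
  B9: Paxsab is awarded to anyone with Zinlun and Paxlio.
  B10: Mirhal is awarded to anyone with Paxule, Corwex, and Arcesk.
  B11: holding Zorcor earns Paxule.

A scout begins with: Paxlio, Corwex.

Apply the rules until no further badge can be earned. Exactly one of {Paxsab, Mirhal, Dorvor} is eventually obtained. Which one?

Mirhal

With Paxlio and Corwex, Fenyul is earned (B1).
With Fenyul, Arcesk is earned (B7).
With Arcesk and Paxlio, Paxbry is earned (B6).
With Paxlio and Paxbry, Paxule is earned (B2).
With Paxule, Corwex, and Arcesk, Mirhal is earned (B10).
Dorvor would need Arcesk and Zinqil (B5), but Zinqil is never earned. Paxsab would need Zinlun and Paxlio (B9), but Zinlun is never earned.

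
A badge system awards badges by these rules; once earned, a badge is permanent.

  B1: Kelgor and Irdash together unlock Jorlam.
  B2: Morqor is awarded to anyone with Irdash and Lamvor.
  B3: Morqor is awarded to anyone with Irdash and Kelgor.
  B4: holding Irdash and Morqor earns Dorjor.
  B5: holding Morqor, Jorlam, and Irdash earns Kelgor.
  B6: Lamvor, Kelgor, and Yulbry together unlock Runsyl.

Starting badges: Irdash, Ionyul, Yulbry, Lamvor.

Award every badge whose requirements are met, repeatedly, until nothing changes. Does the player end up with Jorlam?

No

Jorlam would need Kelgor and Irdash (B1), but Kelgor is never earned.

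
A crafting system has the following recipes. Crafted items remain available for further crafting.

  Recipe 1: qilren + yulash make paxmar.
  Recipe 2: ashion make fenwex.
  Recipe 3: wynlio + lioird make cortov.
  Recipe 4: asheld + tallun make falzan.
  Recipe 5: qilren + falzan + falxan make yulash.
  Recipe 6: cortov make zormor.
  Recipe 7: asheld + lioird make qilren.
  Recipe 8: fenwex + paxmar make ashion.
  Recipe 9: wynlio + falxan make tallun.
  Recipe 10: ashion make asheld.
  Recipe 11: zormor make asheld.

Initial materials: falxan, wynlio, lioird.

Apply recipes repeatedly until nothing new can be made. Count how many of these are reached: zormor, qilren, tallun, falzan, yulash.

5

Using Recipe 3, wynlio and lioird make cortov.
wynlio + falxan → tallun (Recipe 9).
Using Recipe 6, cortov makes zormor.
zormor → asheld (Recipe 11).
asheld + lioird → qilren (Recipe 7).
Using Recipe 4, asheld and tallun make falzan.
Using Recipe 5, qilren, falzan, and falxan make yulash.
zormor: reached.
qilren: reached.
tallun: reached.
falzan: reached.
yulash: reached.
All 5 are reached.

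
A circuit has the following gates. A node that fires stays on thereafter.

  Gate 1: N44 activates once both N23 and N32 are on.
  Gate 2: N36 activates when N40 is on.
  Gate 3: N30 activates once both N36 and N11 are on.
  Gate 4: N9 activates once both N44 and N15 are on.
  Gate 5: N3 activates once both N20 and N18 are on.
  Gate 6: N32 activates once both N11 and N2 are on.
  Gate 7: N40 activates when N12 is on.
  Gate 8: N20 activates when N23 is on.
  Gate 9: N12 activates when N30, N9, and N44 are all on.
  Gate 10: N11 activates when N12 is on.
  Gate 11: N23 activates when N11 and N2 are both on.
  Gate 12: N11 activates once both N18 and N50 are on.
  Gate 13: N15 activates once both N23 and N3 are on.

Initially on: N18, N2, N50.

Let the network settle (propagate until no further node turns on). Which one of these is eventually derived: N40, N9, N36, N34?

Gate 12: N18 and N50 on → N11 on.
N11 and N2 are on, so N23 activates (Gate 11).
Gate 6: N11 and N2 on → N32 on.
Gate 8: N23 on → N20 on.
Gate 1: N23 and N32 on → N44 on.
Gate 5: N20 and N18 on → N3 on.
Gate 13: N23 and N3 on → N15 on.
Gate 4: N44 and N15 on → N9 on.
N36 would need N40 (Gate 2), but N40 never turns on. No rule produces N34, and it is not given. N40 would need N12 (Gate 7), but N12 never turns on.

N9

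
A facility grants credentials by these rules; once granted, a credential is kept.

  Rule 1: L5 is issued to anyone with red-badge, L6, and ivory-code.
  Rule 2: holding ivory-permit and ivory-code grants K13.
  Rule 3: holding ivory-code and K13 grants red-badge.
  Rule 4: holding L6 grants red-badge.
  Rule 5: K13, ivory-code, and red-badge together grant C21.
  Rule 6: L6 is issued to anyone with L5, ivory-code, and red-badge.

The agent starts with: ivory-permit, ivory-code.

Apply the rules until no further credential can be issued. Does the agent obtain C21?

Holding ivory-permit and ivory-code grants K13 (Rule 2).
Holding ivory-code and K13 grants red-badge (Rule 3).
Holding K13, ivory-code, and red-badge grants C21 (Rule 5).

Yes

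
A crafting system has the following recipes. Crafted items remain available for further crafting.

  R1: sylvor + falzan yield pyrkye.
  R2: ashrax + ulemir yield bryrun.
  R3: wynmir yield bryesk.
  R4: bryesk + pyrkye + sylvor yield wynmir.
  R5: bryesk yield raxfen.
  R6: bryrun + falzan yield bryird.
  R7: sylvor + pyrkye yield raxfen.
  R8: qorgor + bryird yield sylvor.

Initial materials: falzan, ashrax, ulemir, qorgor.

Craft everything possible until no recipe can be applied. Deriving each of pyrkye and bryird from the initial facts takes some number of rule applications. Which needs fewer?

bryird: ashrax + ulemir → bryrun (R2). Using R6, bryrun and falzan make bryird. [2 rule applications]
pyrkye: ashrax + ulemir → bryrun (R2). bryrun + falzan → bryird (R6). qorgor + bryird → sylvor (R8). Using R1, sylvor and falzan make pyrkye. [4 rule applications]
bryird needs fewer.

bryird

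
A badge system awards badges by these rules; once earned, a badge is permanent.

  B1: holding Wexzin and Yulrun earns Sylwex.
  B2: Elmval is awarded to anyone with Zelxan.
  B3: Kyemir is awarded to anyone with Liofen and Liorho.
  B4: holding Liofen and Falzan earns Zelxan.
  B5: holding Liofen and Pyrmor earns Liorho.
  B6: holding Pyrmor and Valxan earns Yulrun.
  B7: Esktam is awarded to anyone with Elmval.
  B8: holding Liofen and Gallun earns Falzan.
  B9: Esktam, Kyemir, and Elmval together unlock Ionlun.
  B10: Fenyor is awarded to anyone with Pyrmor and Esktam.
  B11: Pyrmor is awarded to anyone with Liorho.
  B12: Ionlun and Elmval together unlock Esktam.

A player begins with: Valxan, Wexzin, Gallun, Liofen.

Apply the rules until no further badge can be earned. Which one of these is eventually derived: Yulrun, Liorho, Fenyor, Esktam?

With Liofen and Gallun, Falzan is earned (B8).
With Liofen and Falzan, Zelxan is earned (B4).
With Zelxan, Elmval is earned (B2).
With Elmval, Esktam is earned (B7).
Fenyor would need Pyrmor and Esktam (B10), but Pyrmor is never earned. Liorho would need Liofen and Pyrmor (B5), but Pyrmor is never earned. Yulrun would need Pyrmor and Valxan (B6), but Pyrmor is never earned.

Esktam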